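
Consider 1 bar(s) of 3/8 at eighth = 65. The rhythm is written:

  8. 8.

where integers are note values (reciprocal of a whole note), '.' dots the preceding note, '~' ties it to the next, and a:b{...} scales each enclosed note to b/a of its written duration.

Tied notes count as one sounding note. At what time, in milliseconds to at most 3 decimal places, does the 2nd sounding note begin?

1. 0.0ms @ 0 + 1384.615ms (3/2)
2. 1384.615ms @ 3/2 + 1384.615ms (3/2)

note 2 onset = 3/2b = 1384.615ms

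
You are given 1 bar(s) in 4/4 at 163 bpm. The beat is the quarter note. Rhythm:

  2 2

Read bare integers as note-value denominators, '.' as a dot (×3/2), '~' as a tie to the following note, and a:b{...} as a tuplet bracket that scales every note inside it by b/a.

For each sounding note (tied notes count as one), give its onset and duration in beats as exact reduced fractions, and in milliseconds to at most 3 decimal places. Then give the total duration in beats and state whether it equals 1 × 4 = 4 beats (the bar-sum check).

1) 0.0ms=0b +736.196ms=2b
2) 736.196ms=2b +736.196ms=2b
Σ=4b of 4 (163bpm 4/4) — PASS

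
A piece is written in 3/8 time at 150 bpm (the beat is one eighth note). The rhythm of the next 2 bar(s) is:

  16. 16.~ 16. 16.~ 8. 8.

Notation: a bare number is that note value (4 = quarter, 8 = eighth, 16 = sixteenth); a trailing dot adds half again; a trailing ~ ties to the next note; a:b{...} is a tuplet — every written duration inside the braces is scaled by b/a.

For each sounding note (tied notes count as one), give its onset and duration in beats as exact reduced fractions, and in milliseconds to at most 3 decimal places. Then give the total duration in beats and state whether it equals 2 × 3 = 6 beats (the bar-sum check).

1) 0.0ms=0b +300.0ms=3/4b
2) 300.0ms=3/4b +600.0ms=3/2b
3) 900.0ms=9/4b +900.0ms=9/4b
4) 1800.0ms=9/2b +600.0ms=3/2b
Σ=6b of 6 (150bpm 3/8) — PASS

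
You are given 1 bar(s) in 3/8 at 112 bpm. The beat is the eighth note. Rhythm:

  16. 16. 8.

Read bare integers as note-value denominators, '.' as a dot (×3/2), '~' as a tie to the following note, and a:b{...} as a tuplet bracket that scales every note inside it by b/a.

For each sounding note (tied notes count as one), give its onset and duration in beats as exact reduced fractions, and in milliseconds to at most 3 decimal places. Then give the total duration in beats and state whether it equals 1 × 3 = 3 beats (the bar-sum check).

1) 0.0ms=0b +401.786ms=3/4b
2) 401.786ms=3/4b +401.786ms=3/4b
3) 803.571ms=3/2b +803.571ms=3/2b
Σ=3b of 3 (112bpm 3/8) — PASS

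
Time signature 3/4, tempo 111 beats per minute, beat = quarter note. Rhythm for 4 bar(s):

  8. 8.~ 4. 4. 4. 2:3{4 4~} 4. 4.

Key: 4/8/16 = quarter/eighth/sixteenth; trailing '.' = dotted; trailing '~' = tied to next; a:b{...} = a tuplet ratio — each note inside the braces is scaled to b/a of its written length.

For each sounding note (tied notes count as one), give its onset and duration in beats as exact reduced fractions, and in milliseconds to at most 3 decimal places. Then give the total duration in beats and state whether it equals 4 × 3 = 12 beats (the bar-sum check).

1) 0.0ms=0b +405.405ms=3/4b
2) 405.405ms=3/4b +1216.216ms=9/4b
3) 1621.622ms=3b +810.811ms=3/2b
4) 2432.432ms=9/2b +810.811ms=3/2b
5) 3243.243ms=6b +810.811ms=3/2b
6) 4054.054ms=15/2b +1621.622ms=3b
7) 5675.676ms=21/2b +810.811ms=3/2b
Σ=12b of 12 (111bpm 3/4) — PASS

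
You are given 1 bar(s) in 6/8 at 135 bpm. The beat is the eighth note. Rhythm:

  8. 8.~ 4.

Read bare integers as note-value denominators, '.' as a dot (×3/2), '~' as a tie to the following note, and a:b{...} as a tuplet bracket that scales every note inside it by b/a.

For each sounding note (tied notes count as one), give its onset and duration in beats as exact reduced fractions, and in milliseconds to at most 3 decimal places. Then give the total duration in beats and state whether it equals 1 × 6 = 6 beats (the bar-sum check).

1) 0.0ms=0b +666.667ms=3/2b
2) 666.667ms=3/2b +2000.0ms=9/2b
Σ=6b of 6 (135bpm 6/8) — PASS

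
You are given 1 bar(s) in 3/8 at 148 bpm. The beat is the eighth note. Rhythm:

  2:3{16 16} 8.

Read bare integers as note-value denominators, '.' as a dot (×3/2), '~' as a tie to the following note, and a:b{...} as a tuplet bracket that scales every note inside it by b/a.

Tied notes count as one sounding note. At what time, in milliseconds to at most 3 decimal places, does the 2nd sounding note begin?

1. 0.0ms @ 0 + 304.054ms (3/4)
2. 304.054ms @ 3/4 + 304.054ms (3/4)
3. 608.108ms @ 3/2 + 608.108ms (3/2)

note 2 onset = 3/4b = 304.054ms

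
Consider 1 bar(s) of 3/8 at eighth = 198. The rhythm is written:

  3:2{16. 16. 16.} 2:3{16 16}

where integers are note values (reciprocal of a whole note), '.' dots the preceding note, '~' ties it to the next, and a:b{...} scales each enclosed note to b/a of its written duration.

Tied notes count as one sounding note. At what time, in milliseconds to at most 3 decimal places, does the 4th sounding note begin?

note 4 onset = 3/2b = 454.545ms

1. 0.0ms @ 0 + 151.515ms (1/2)
2. 151.515ms @ 1/2 + 151.515ms (1/2)
3. 303.03ms @ 1 + 151.515ms (1/2)
4. 454.545ms @ 3/2 + 227.273ms (3/4)
5. 681.818ms @ 9/4 + 227.273ms (3/4)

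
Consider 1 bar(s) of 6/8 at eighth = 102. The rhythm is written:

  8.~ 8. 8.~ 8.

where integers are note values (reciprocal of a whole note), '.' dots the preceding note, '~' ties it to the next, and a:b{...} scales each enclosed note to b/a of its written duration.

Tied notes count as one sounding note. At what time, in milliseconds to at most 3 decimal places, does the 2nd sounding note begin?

1. 0.0ms @ 0 + 1764.706ms (3)
2. 1764.706ms @ 3 + 1764.706ms (3)

note 2 onset = 3b = 1764.706ms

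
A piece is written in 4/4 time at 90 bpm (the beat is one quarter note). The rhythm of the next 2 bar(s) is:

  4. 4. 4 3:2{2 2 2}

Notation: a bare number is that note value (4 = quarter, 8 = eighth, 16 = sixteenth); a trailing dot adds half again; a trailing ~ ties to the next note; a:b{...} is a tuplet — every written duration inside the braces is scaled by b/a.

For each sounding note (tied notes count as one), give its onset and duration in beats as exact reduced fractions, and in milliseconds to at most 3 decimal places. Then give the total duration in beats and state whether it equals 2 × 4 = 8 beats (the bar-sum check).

1) 0.0ms=0b +1000.0ms=3/2b
2) 1000.0ms=3/2b +1000.0ms=3/2b
3) 2000.0ms=3b +666.667ms=1b
4) 2666.667ms=4b +888.889ms=4/3b
5) 3555.556ms=16/3b +888.889ms=4/3b
6) 4444.444ms=20/3b +888.889ms=4/3b
Σ=8b of 8 (90bpm 4/4) — PASS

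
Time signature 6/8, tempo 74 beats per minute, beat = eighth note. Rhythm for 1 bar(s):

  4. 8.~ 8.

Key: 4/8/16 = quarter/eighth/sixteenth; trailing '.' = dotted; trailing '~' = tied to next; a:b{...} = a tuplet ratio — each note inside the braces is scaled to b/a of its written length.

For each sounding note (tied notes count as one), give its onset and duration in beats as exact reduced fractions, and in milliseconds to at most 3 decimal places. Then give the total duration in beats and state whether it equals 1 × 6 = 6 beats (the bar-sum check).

1) 0.0ms=0b +2432.432ms=3b
2) 2432.432ms=3b +2432.432ms=3b
Σ=6b of 6 (74bpm 6/8) — PASS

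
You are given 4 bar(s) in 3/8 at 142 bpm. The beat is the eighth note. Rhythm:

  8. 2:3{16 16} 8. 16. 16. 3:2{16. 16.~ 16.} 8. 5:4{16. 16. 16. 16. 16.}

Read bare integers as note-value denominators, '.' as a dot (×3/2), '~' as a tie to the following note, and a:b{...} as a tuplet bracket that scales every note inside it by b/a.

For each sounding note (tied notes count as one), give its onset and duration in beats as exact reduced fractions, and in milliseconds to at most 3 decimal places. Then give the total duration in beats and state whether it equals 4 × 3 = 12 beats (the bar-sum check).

1) 0.0ms=0b +633.803ms=3/2b
2) 633.803ms=3/2b +316.901ms=3/4b
3) 950.704ms=9/4b +316.901ms=3/4b
4) 1267.606ms=3b +633.803ms=3/2b
5) 1901.408ms=9/2b +316.901ms=3/4b
6) 2218.31ms=21/4b +316.901ms=3/4b
7) 2535.211ms=6b +211.268ms=1/2b
8) 2746.479ms=13/2b +422.535ms=1b
9) 3169.014ms=15/2b +633.803ms=3/2b
10) 3802.817ms=9b +253.521ms=3/5b
11) 4056.338ms=48/5b +253.521ms=3/5b
12) 4309.859ms=51/5b +253.521ms=3/5b
13) 4563.38ms=54/5b +253.521ms=3/5b
14) 4816.901ms=57/5b +253.521ms=3/5b
Σ=12b of 12 (142bpm 3/8) — PASS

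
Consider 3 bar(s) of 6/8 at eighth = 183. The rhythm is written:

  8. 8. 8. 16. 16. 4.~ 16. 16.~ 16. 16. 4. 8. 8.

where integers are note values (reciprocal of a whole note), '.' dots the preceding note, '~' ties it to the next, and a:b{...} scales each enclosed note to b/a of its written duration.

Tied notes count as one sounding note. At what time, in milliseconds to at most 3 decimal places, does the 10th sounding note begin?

note 10 onset = 15b = 4918.033ms

1. 0.0ms @ 0 + 491.803ms (3/2)
2. 491.803ms @ 3/2 + 491.803ms (3/2)
3. 983.607ms @ 3 + 491.803ms (3/2)
4. 1475.41ms @ 9/2 + 245.902ms (3/4)
5. 1721.311ms @ 21/4 + 245.902ms (3/4)
6. 1967.213ms @ 6 + 1229.508ms (15/4)
7. 3196.721ms @ 39/4 + 491.803ms (3/2)
8. 3688.525ms @ 45/4 + 245.902ms (3/4)
9. 3934.426ms @ 12 + 983.607ms (3)
10. 4918.033ms @ 15 + 491.803ms (3/2)
11. 5409.836ms @ 33/2 + 491.803ms (3/2)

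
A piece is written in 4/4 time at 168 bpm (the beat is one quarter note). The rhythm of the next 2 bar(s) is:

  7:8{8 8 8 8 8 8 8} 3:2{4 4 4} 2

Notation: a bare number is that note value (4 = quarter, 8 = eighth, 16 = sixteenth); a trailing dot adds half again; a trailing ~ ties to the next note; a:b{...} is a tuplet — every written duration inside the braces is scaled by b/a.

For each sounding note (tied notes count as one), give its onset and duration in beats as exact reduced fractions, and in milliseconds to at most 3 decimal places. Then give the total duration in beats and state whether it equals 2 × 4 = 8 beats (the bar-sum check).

1) 0.0ms=0b +204.082ms=4/7b
2) 204.082ms=4/7b +204.082ms=4/7b
3) 408.163ms=8/7b +204.082ms=4/7b
4) 612.245ms=12/7b +204.082ms=4/7b
5) 816.327ms=16/7b +204.082ms=4/7b
6) 1020.408ms=20/7b +204.082ms=4/7b
7) 1224.49ms=24/7b +204.082ms=4/7b
8) 1428.571ms=4b +238.095ms=2/3b
9) 1666.667ms=14/3b +238.095ms=2/3b
10) 1904.762ms=16/3b +238.095ms=2/3b
11) 2142.857ms=6b +714.286ms=2b
Σ=8b of 8 (168bpm 4/4) — PASS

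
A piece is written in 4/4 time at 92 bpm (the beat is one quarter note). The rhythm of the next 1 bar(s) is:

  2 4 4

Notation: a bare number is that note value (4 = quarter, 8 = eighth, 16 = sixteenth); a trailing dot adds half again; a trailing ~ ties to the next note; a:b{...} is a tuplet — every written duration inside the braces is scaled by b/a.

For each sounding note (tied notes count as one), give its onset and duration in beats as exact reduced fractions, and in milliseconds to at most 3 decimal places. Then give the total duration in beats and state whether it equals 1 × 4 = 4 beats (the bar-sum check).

1) 0.0ms=0b +1304.348ms=2b
2) 1304.348ms=2b +652.174ms=1b
3) 1956.522ms=3b +652.174ms=1b
Σ=4b of 4 (92bpm 4/4) — PASS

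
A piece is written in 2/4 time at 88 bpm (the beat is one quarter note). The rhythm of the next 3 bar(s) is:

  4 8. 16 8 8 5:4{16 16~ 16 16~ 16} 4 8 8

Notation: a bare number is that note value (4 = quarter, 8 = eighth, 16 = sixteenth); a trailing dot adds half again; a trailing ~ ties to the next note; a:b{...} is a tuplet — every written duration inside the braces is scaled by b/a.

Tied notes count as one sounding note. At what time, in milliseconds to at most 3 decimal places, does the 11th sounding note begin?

1. 0.0ms @ 0 + 681.818ms (1)
2. 681.818ms @ 1 + 511.364ms (3/4)
3. 1193.182ms @ 7/4 + 170.455ms (1/4)
4. 1363.636ms @ 2 + 340.909ms (1/2)
5. 1704.545ms @ 5/2 + 340.909ms (1/2)
6. 2045.455ms @ 3 + 136.364ms (1/5)
7. 2181.818ms @ 16/5 + 272.727ms (2/5)
8. 2454.545ms @ 18/5 + 272.727ms (2/5)
9. 2727.273ms @ 4 + 681.818ms (1)
10. 3409.091ms @ 5 + 340.909ms (1/2)
11. 3750.0ms @ 11/2 + 340.909ms (1/2)

note 11 onset = 11/2b = 3750.0ms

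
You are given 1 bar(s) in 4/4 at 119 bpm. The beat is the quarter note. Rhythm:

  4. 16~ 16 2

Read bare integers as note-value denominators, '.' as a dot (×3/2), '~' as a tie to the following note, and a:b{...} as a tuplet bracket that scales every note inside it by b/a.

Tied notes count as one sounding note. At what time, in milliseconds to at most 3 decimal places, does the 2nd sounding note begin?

1. 0.0ms @ 0 + 756.303ms (3/2)
2. 756.303ms @ 3/2 + 252.101ms (1/2)
3. 1008.403ms @ 2 + 1008.403ms (2)

note 2 onset = 3/2b = 756.303ms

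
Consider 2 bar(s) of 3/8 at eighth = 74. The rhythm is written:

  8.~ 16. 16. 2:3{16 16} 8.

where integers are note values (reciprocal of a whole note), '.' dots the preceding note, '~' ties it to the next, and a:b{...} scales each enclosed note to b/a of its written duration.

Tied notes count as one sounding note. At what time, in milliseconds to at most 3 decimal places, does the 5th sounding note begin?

note 5 onset = 9/2b = 3648.649ms

1. 0.0ms @ 0 + 1824.324ms (9/4)
2. 1824.324ms @ 9/4 + 608.108ms (3/4)
3. 2432.432ms @ 3 + 608.108ms (3/4)
4. 3040.541ms @ 15/4 + 608.108ms (3/4)
5. 3648.649ms @ 9/2 + 1216.216ms (3/2)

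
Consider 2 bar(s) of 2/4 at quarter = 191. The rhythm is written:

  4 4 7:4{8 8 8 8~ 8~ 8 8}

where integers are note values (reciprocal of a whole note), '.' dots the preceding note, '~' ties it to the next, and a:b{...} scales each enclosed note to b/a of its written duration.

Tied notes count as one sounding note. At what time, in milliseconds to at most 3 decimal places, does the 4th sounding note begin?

1. 0.0ms @ 0 + 314.136ms (1)
2. 314.136ms @ 1 + 314.136ms (1)
3. 628.272ms @ 2 + 89.753ms (2/7)
4. 718.025ms @ 16/7 + 89.753ms (2/7)
5. 807.779ms @ 18/7 + 89.753ms (2/7)
6. 897.532ms @ 20/7 + 269.26ms (6/7)
7. 1166.791ms @ 26/7 + 89.753ms (2/7)

note 4 onset = 16/7b = 718.025ms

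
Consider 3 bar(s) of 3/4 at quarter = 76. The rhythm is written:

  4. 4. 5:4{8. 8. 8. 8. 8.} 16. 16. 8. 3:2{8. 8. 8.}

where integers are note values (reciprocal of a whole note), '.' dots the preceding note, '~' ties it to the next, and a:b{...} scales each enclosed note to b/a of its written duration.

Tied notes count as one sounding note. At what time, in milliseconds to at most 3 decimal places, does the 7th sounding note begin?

1. 0.0ms @ 0 + 1184.211ms (3/2)
2. 1184.211ms @ 3/2 + 1184.211ms (3/2)
3. 2368.421ms @ 3 + 473.684ms (3/5)
4. 2842.105ms @ 18/5 + 473.684ms (3/5)
5. 3315.789ms @ 21/5 + 473.684ms (3/5)
6. 3789.474ms @ 24/5 + 473.684ms (3/5)
7. 4263.158ms @ 27/5 + 473.684ms (3/5)
8. 4736.842ms @ 6 + 296.053ms (3/8)
9. 5032.895ms @ 51/8 + 296.053ms (3/8)
10. 5328.947ms @ 27/4 + 592.105ms (3/4)
11. 5921.053ms @ 15/2 + 394.737ms (1/2)
12. 6315.789ms @ 8 + 394.737ms (1/2)
13. 6710.526ms @ 17/2 + 394.737ms (1/2)

note 7 onset = 27/5b = 4263.158ms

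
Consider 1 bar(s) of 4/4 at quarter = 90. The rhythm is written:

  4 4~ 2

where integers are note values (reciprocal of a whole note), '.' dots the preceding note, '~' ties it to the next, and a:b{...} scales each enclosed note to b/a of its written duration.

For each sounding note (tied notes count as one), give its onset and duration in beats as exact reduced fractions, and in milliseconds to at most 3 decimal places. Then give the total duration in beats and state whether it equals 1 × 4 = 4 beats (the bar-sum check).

1) 0.0ms=0b +666.667ms=1b
2) 666.667ms=1b +2000.0ms=3b
Σ=4b of 4 (90bpm 4/4) — PASS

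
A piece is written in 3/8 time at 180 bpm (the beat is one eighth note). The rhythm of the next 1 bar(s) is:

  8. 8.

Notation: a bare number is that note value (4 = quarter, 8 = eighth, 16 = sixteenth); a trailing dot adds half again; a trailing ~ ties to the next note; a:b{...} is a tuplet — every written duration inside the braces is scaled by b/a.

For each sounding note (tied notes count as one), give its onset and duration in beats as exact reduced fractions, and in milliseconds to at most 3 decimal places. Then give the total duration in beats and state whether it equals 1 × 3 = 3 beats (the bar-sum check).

1) 0.0ms=0b +500.0ms=3/2b
2) 500.0ms=3/2b +500.0ms=3/2b
Σ=3b of 3 (180bpm 3/8) — PASS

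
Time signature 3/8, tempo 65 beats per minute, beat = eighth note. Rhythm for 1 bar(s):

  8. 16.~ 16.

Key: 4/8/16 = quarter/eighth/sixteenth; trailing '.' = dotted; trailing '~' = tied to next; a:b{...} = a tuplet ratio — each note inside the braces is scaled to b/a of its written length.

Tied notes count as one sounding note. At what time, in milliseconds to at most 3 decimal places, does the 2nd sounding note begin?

1. 0.0ms @ 0 + 1384.615ms (3/2)
2. 1384.615ms @ 3/2 + 1384.615ms (3/2)

note 2 onset = 3/2b = 1384.615ms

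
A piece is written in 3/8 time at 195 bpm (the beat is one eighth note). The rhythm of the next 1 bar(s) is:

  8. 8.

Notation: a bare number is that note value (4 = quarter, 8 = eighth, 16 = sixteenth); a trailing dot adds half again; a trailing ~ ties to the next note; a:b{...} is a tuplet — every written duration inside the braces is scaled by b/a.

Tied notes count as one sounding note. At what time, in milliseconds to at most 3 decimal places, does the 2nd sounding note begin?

1. 0.0ms @ 0 + 461.538ms (3/2)
2. 461.538ms @ 3/2 + 461.538ms (3/2)

note 2 onset = 3/2b = 461.538ms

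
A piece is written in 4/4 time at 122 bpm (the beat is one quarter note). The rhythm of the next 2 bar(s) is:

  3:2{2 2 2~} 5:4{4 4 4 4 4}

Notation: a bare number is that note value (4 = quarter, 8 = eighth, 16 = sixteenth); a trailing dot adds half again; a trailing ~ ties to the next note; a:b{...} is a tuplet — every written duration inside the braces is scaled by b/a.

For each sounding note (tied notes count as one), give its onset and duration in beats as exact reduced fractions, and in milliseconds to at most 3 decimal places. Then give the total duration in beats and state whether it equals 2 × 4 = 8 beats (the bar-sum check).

1) 0.0ms=0b +655.738ms=4/3b
2) 655.738ms=4/3b +655.738ms=4/3b
3) 1311.475ms=8/3b +1049.18ms=32/15b
4) 2360.656ms=24/5b +393.443ms=4/5b
5) 2754.098ms=28/5b +393.443ms=4/5b
6) 3147.541ms=32/5b +393.443ms=4/5b
7) 3540.984ms=36/5b +393.443ms=4/5b
Σ=8b of 8 (122bpm 4/4) — PASS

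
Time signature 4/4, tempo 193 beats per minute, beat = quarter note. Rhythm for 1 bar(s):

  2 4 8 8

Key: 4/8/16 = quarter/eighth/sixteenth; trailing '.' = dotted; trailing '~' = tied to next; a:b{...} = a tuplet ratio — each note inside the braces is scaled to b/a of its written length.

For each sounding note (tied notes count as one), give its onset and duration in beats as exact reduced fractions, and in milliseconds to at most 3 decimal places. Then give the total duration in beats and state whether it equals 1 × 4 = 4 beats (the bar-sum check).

1) 0.0ms=0b +621.762ms=2b
2) 621.762ms=2b +310.881ms=1b
3) 932.642ms=3b +155.44ms=1/2b
4) 1088.083ms=7/2b +155.44ms=1/2b
Σ=4b of 4 (193bpm 4/4) — PASS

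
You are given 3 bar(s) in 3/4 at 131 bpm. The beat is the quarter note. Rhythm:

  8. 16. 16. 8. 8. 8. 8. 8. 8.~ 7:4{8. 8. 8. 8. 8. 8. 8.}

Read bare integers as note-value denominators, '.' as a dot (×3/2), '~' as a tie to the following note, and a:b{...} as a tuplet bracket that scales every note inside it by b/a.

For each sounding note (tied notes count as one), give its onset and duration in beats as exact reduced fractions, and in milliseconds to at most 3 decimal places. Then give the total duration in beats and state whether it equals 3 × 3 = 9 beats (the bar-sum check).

1) 0.0ms=0b +343.511ms=3/4b
2) 343.511ms=3/4b +171.756ms=3/8b
3) 515.267ms=9/8b +171.756ms=3/8b
4) 687.023ms=3/2b +343.511ms=3/4b
5) 1030.534ms=9/4b +343.511ms=3/4b
6) 1374.046ms=3b +343.511ms=3/4b
7) 1717.557ms=15/4b +343.511ms=3/4b
8) 2061.069ms=9/2b +343.511ms=3/4b
9) 2404.58ms=21/4b +539.804ms=33/28b
10) 2944.384ms=45/7b +196.292ms=3/7b
11) 3140.676ms=48/7b +196.292ms=3/7b
12) 3336.968ms=51/7b +196.292ms=3/7b
13) 3533.261ms=54/7b +196.292ms=3/7b
14) 3729.553ms=57/7b +196.292ms=3/7b
15) 3925.845ms=60/7b +196.292ms=3/7b
Σ=9b of 9 (131bpm 3/4) — PASS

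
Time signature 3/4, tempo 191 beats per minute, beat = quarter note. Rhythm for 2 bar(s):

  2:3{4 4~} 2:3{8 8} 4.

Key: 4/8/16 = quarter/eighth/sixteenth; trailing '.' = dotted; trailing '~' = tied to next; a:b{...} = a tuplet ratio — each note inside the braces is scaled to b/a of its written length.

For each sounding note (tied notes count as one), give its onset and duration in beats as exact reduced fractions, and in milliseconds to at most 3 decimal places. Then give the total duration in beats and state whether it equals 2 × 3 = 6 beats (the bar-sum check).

1) 0.0ms=0b +471.204ms=3/2b
2) 471.204ms=3/2b +706.806ms=9/4b
3) 1178.01ms=15/4b +235.602ms=3/4b
4) 1413.613ms=9/2b +471.204ms=3/2b
Σ=6b of 6 (191bpm 3/4) — PASS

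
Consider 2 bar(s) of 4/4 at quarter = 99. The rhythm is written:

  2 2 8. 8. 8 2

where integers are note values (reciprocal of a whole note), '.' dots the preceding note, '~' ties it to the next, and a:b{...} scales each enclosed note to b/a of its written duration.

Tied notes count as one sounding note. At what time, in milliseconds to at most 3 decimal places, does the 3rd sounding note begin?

note 3 onset = 4b = 2424.242ms

1. 0.0ms @ 0 + 1212.121ms (2)
2. 1212.121ms @ 2 + 1212.121ms (2)
3. 2424.242ms @ 4 + 454.545ms (3/4)
4. 2878.788ms @ 19/4 + 454.545ms (3/4)
5. 3333.333ms @ 11/2 + 303.03ms (1/2)
6. 3636.364ms @ 6 + 1212.121ms (2)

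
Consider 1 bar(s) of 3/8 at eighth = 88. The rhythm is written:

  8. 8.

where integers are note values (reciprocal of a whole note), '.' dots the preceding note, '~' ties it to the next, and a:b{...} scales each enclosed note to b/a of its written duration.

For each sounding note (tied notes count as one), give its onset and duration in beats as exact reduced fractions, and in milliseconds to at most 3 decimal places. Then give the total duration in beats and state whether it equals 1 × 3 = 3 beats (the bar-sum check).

1) 0.0ms=0b +1022.727ms=3/2b
2) 1022.727ms=3/2b +1022.727ms=3/2b
Σ=3b of 3 (88bpm 3/8) — PASS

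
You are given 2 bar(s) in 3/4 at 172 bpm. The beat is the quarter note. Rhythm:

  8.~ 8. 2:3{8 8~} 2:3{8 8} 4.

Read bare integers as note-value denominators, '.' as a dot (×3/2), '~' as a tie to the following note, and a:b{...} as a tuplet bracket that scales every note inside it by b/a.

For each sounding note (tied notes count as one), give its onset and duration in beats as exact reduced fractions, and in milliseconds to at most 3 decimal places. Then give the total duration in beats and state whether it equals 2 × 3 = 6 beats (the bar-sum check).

1) 0.0ms=0b +523.256ms=3/2b
2) 523.256ms=3/2b +261.628ms=3/4b
3) 784.884ms=9/4b +523.256ms=3/2b
4) 1308.14ms=15/4b +261.628ms=3/4b
5) 1569.767ms=9/2b +523.256ms=3/2b
Σ=6b of 6 (172bpm 3/4) — PASS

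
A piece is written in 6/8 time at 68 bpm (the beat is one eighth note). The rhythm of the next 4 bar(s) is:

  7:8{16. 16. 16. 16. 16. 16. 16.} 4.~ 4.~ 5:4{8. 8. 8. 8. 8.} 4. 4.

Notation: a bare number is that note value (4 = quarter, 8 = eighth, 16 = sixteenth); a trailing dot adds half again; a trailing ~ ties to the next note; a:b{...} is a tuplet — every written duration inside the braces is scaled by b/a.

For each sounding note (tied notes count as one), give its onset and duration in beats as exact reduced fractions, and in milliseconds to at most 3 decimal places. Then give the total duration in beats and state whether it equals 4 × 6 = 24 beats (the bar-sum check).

1) 0.0ms=0b +756.303ms=6/7b
2) 756.303ms=6/7b +756.303ms=6/7b
3) 1512.605ms=12/7b +756.303ms=6/7b
4) 2268.908ms=18/7b +756.303ms=6/7b
5) 3025.21ms=24/7b +756.303ms=6/7b
6) 3781.513ms=30/7b +756.303ms=6/7b
7) 4537.815ms=36/7b +756.303ms=6/7b
8) 5294.118ms=6b +6352.941ms=36/5b
9) 11647.059ms=66/5b +1058.824ms=6/5b
10) 12705.882ms=72/5b +1058.824ms=6/5b
11) 13764.706ms=78/5b +1058.824ms=6/5b
12) 14823.529ms=84/5b +1058.824ms=6/5b
13) 15882.353ms=18b +2647.059ms=3b
14) 18529.412ms=21b +2647.059ms=3b
Σ=24b of 24 (68bpm 6/8) — PASS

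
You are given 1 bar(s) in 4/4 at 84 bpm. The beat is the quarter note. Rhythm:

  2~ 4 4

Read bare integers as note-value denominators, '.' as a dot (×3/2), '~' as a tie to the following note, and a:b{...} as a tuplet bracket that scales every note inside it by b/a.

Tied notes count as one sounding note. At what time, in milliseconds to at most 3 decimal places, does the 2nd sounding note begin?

note 2 onset = 3b = 2142.857ms

1. 0.0ms @ 0 + 2142.857ms (3)
2. 2142.857ms @ 3 + 714.286ms (1)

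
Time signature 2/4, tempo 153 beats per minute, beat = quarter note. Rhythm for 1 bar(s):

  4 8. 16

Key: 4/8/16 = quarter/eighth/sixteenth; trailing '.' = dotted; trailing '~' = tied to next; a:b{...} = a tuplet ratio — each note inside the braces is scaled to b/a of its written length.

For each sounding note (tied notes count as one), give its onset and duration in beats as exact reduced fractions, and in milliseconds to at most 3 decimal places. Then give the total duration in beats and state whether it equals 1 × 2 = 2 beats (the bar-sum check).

1) 0.0ms=0b +392.157ms=1b
2) 392.157ms=1b +294.118ms=3/4b
3) 686.275ms=7/4b +98.039ms=1/4b
Σ=2b of 2 (153bpm 2/4) — PASS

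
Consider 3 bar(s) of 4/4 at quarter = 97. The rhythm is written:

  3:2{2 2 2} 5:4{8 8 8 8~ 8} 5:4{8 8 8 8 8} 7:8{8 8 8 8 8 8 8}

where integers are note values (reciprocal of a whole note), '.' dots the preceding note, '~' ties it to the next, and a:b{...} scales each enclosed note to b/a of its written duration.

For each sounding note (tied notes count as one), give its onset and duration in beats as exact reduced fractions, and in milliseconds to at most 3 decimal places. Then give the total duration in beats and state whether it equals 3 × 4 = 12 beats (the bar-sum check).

1) 0.0ms=0b +824.742ms=4/3b
2) 824.742ms=4/3b +824.742ms=4/3b
3) 1649.485ms=8/3b +824.742ms=4/3b
4) 2474.227ms=4b +247.423ms=2/5b
5) 2721.649ms=22/5b +247.423ms=2/5b
6) 2969.072ms=24/5b +247.423ms=2/5b
7) 3216.495ms=26/5b +494.845ms=4/5b
8) 3711.34ms=6b +247.423ms=2/5b
9) 3958.763ms=32/5b +247.423ms=2/5b
10) 4206.186ms=34/5b +247.423ms=2/5b
11) 4453.608ms=36/5b +247.423ms=2/5b
12) 4701.031ms=38/5b +247.423ms=2/5b
13) 4948.454ms=8b +353.461ms=4/7b
14) 5301.915ms=60/7b +353.461ms=4/7b
15) 5655.376ms=64/7b +353.461ms=4/7b
16) 6008.837ms=68/7b +353.461ms=4/7b
17) 6362.297ms=72/7b +353.461ms=4/7b
18) 6715.758ms=76/7b +353.461ms=4/7b
19) 7069.219ms=80/7b +353.461ms=4/7b
Σ=12b of 12 (97bpm 4/4) — PASS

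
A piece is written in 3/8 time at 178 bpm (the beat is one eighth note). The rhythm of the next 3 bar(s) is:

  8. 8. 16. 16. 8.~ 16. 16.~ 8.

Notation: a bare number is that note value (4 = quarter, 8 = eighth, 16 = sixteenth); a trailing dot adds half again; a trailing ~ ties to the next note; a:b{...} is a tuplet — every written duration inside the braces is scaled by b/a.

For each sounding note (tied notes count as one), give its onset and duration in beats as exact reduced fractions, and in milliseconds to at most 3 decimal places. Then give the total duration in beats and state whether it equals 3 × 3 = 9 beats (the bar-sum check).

1) 0.0ms=0b +505.618ms=3/2b
2) 505.618ms=3/2b +505.618ms=3/2b
3) 1011.236ms=3b +252.809ms=3/4b
4) 1264.045ms=15/4b +252.809ms=3/4b
5) 1516.854ms=9/2b +758.427ms=9/4b
6) 2275.281ms=27/4b +758.427ms=9/4b
Σ=9b of 9 (178bpm 3/8) — PASS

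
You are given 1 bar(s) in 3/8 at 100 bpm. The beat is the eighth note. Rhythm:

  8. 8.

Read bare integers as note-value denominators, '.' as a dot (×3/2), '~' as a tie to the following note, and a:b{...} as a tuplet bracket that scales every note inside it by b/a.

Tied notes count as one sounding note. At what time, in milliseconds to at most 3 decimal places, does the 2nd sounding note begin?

1. 0.0ms @ 0 + 900.0ms (3/2)
2. 900.0ms @ 3/2 + 900.0ms (3/2)

note 2 onset = 3/2b = 900.0ms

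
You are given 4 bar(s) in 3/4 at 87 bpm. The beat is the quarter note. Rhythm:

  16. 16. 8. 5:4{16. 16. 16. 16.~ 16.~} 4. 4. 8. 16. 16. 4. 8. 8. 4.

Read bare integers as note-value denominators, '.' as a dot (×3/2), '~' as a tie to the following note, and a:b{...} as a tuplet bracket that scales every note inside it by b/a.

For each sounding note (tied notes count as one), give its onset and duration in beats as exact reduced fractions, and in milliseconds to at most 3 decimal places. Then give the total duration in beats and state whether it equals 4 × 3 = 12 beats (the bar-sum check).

1) 0.0ms=0b +258.621ms=3/8b
2) 258.621ms=3/8b +258.621ms=3/8b
3) 517.241ms=3/4b +517.241ms=3/4b
4) 1034.483ms=3/2b +206.897ms=3/10b
5) 1241.379ms=9/5b +206.897ms=3/10b
6) 1448.276ms=21/10b +206.897ms=3/10b
7) 1655.172ms=12/5b +1448.276ms=21/10b
8) 3103.448ms=9/2b +1034.483ms=3/2b
9) 4137.931ms=6b +517.241ms=3/4b
10) 4655.172ms=27/4b +258.621ms=3/8b
11) 4913.793ms=57/8b +258.621ms=3/8b
12) 5172.414ms=15/2b +1034.483ms=3/2b
13) 6206.897ms=9b +517.241ms=3/4b
14) 6724.138ms=39/4b +517.241ms=3/4b
15) 7241.379ms=21/2b +1034.483ms=3/2b
Σ=12b of 12 (87bpm 3/4) — PASS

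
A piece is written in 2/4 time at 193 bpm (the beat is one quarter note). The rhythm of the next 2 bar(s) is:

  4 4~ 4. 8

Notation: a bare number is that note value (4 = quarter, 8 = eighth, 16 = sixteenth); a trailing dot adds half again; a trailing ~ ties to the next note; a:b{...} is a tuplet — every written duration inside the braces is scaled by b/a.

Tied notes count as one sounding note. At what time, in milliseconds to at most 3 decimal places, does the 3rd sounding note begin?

note 3 onset = 7/2b = 1088.083ms

1. 0.0ms @ 0 + 310.881ms (1)
2. 310.881ms @ 1 + 777.202ms (5/2)
3. 1088.083ms @ 7/2 + 155.44ms (1/2)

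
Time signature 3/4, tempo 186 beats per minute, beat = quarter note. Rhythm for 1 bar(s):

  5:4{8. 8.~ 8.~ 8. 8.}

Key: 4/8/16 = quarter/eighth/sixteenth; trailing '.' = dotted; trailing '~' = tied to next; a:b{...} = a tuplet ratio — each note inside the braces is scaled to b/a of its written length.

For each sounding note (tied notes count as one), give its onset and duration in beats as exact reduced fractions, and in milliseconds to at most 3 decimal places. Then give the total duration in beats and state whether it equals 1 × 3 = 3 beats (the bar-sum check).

1) 0.0ms=0b +193.548ms=3/5b
2) 193.548ms=3/5b +580.645ms=9/5b
3) 774.194ms=12/5b +193.548ms=3/5b
Σ=3b of 3 (186bpm 3/4) — PASS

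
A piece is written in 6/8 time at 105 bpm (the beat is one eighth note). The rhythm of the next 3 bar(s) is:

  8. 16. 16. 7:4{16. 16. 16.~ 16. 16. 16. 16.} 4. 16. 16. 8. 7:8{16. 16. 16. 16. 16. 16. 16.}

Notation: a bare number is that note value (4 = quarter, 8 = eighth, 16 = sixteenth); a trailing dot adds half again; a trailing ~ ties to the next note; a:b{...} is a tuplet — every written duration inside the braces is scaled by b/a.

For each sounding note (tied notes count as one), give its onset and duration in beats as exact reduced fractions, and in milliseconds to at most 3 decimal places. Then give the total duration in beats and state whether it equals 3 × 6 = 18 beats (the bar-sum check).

1) 0.0ms=0b +857.143ms=3/2b
2) 857.143ms=3/2b +428.571ms=3/4b
3) 1285.714ms=9/4b +428.571ms=3/4b
4) 1714.286ms=3b +244.898ms=3/7b
5) 1959.184ms=24/7b +244.898ms=3/7b
6) 2204.082ms=27/7b +489.796ms=6/7b
7) 2693.878ms=33/7b +244.898ms=3/7b
8) 2938.776ms=36/7b +244.898ms=3/7b
9) 3183.673ms=39/7b +244.898ms=3/7b
10) 3428.571ms=6b +1714.286ms=3b
11) 5142.857ms=9b +428.571ms=3/4b
12) 5571.429ms=39/4b +428.571ms=3/4b
13) 6000.0ms=21/2b +857.143ms=3/2b
14) 6857.143ms=12b +489.796ms=6/7b
15) 7346.939ms=90/7b +489.796ms=6/7b
16) 7836.735ms=96/7b +489.796ms=6/7b
17) 8326.531ms=102/7b +489.796ms=6/7b
18) 8816.327ms=108/7b +489.796ms=6/7b
19) 9306.122ms=114/7b +489.796ms=6/7b
20) 9795.918ms=120/7b +489.796ms=6/7b
Σ=18b of 18 (105bpm 6/8) — PASS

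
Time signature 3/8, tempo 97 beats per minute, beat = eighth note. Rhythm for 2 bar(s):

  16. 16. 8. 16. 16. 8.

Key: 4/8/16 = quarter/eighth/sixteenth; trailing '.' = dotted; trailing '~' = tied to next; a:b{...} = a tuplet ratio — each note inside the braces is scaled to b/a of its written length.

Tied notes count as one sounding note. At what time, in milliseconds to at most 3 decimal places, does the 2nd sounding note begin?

1. 0.0ms @ 0 + 463.918ms (3/4)
2. 463.918ms @ 3/4 + 463.918ms (3/4)
3. 927.835ms @ 3/2 + 927.835ms (3/2)
4. 1855.67ms @ 3 + 463.918ms (3/4)
5. 2319.588ms @ 15/4 + 463.918ms (3/4)
6. 2783.505ms @ 9/2 + 927.835ms (3/2)

note 2 onset = 3/4b = 463.918ms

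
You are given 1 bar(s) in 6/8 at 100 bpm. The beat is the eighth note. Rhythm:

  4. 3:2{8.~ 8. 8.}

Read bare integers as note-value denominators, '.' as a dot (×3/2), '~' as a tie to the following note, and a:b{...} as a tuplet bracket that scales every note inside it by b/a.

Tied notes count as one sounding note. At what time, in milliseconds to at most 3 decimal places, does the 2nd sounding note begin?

note 2 onset = 3b = 1800.0ms

1. 0.0ms @ 0 + 1800.0ms (3)
2. 1800.0ms @ 3 + 1200.0ms (2)
3. 3000.0ms @ 5 + 600.0ms (1)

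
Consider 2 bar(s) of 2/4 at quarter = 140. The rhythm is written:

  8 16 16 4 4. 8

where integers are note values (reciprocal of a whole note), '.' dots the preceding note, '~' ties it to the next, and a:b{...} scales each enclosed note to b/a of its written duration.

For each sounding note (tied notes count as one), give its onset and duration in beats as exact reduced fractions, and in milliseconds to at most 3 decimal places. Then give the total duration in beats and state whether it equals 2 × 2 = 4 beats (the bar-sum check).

1) 0.0ms=0b +214.286ms=1/2b
2) 214.286ms=1/2b +107.143ms=1/4b
3) 321.429ms=3/4b +107.143ms=1/4b
4) 428.571ms=1b +428.571ms=1b
5) 857.143ms=2b +642.857ms=3/2b
6) 1500.0ms=7/2b +214.286ms=1/2b
Σ=4b of 4 (140bpm 2/4) — PASS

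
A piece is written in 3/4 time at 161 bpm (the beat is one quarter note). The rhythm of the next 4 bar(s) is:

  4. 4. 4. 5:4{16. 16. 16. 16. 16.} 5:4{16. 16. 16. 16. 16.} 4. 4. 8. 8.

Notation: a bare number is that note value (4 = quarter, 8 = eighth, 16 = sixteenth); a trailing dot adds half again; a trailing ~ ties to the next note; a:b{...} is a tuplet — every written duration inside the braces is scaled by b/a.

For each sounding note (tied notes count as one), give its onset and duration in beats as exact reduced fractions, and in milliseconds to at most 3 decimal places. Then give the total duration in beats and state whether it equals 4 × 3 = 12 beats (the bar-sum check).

1) 0.0ms=0b +559.006ms=3/2b
2) 559.006ms=3/2b +559.006ms=3/2b
3) 1118.012ms=3b +559.006ms=3/2b
4) 1677.019ms=9/2b +111.801ms=3/10b
5) 1788.82ms=24/5b +111.801ms=3/10b
6) 1900.621ms=51/10b +111.801ms=3/10b
7) 2012.422ms=27/5b +111.801ms=3/10b
8) 2124.224ms=57/10b +111.801ms=3/10b
9) 2236.025ms=6b +111.801ms=3/10b
10) 2347.826ms=63/10b +111.801ms=3/10b
11) 2459.627ms=33/5b +111.801ms=3/10b
12) 2571.429ms=69/10b +111.801ms=3/10b
13) 2683.23ms=36/5b +111.801ms=3/10b
14) 2795.031ms=15/2b +559.006ms=3/2b
15) 3354.037ms=9b +559.006ms=3/2b
16) 3913.043ms=21/2b +279.503ms=3/4b
17) 4192.547ms=45/4b +279.503ms=3/4b
Σ=12b of 12 (161bpm 3/4) — PASS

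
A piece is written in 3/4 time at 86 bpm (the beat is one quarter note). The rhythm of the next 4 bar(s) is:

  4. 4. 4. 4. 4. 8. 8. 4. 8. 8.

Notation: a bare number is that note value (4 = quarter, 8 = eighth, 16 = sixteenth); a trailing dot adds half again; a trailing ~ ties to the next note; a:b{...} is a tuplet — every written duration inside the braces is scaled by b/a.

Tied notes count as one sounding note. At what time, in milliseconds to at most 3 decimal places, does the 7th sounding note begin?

1. 0.0ms @ 0 + 1046.512ms (3/2)
2. 1046.512ms @ 3/2 + 1046.512ms (3/2)
3. 2093.023ms @ 3 + 1046.512ms (3/2)
4. 3139.535ms @ 9/2 + 1046.512ms (3/2)
5. 4186.047ms @ 6 + 1046.512ms (3/2)
6. 5232.558ms @ 15/2 + 523.256ms (3/4)
7. 5755.814ms @ 33/4 + 523.256ms (3/4)
8. 6279.07ms @ 9 + 1046.512ms (3/2)
9. 7325.581ms @ 21/2 + 523.256ms (3/4)
10. 7848.837ms @ 45/4 + 523.256ms (3/4)

note 7 onset = 33/4b = 5755.814ms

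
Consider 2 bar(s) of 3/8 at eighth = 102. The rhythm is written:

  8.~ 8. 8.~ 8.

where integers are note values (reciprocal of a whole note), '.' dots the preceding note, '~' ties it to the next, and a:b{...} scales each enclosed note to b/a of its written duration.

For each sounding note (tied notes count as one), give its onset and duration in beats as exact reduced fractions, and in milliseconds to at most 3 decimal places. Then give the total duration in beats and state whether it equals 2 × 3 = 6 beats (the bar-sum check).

1) 0.0ms=0b +1764.706ms=3b
2) 1764.706ms=3b +1764.706ms=3b
Σ=6b of 6 (102bpm 3/8) — PASS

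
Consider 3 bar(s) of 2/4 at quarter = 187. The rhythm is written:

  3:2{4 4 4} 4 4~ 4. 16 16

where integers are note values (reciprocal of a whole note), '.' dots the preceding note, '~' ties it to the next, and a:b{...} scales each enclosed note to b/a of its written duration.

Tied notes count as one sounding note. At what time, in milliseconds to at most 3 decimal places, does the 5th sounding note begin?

note 5 onset = 3b = 962.567ms

1. 0.0ms @ 0 + 213.904ms (2/3)
2. 213.904ms @ 2/3 + 213.904ms (2/3)
3. 427.807ms @ 4/3 + 213.904ms (2/3)
4. 641.711ms @ 2 + 320.856ms (1)
5. 962.567ms @ 3 + 802.139ms (5/2)
6. 1764.706ms @ 11/2 + 80.214ms (1/4)
7. 1844.92ms @ 23/4 + 80.214ms (1/4)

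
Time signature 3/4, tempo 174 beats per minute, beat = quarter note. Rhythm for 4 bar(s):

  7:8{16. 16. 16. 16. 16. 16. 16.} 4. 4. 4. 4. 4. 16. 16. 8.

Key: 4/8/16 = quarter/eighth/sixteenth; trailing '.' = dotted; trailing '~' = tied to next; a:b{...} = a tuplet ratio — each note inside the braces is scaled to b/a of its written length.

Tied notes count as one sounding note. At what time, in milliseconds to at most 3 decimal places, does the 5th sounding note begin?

1. 0.0ms @ 0 + 147.783ms (3/7)
2. 147.783ms @ 3/7 + 147.783ms (3/7)
3. 295.567ms @ 6/7 + 147.783ms (3/7)
4. 443.35ms @ 9/7 + 147.783ms (3/7)
5. 591.133ms @ 12/7 + 147.783ms (3/7)
6. 738.916ms @ 15/7 + 147.783ms (3/7)
7. 886.7ms @ 18/7 + 147.783ms (3/7)
8. 1034.483ms @ 3 + 517.241ms (3/2)
9. 1551.724ms @ 9/2 + 517.241ms (3/2)
10. 2068.966ms @ 6 + 517.241ms (3/2)
11. 2586.207ms @ 15/2 + 517.241ms (3/2)
12. 3103.448ms @ 9 + 517.241ms (3/2)
13. 3620.69ms @ 21/2 + 129.31ms (3/8)
14. 3750.0ms @ 87/8 + 129.31ms (3/8)
15. 3879.31ms @ 45/4 + 258.621ms (3/4)

note 5 onset = 12/7b = 591.133ms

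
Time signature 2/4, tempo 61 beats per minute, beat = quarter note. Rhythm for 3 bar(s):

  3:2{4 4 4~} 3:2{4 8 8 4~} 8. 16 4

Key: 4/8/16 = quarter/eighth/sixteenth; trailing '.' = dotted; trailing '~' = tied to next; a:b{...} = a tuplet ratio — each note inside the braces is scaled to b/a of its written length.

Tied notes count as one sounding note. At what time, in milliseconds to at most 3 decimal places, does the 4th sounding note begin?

1. 0.0ms @ 0 + 655.738ms (2/3)
2. 655.738ms @ 2/3 + 655.738ms (2/3)
3. 1311.475ms @ 4/3 + 1311.475ms (4/3)
4. 2622.951ms @ 8/3 + 327.869ms (1/3)
5. 2950.82ms @ 3 + 327.869ms (1/3)
6. 3278.689ms @ 10/3 + 1393.443ms (17/12)
7. 4672.131ms @ 19/4 + 245.902ms (1/4)
8. 4918.033ms @ 5 + 983.607ms (1)

note 4 onset = 8/3b = 2622.951ms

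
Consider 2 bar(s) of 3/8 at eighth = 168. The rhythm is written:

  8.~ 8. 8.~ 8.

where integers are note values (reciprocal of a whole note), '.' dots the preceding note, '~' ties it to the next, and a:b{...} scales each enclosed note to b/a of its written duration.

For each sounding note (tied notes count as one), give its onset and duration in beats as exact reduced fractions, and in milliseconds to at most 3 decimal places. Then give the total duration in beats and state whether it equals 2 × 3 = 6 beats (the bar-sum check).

1) 0.0ms=0b +1071.429ms=3b
2) 1071.429ms=3b +1071.429ms=3b
Σ=6b of 6 (168bpm 3/8) — PASS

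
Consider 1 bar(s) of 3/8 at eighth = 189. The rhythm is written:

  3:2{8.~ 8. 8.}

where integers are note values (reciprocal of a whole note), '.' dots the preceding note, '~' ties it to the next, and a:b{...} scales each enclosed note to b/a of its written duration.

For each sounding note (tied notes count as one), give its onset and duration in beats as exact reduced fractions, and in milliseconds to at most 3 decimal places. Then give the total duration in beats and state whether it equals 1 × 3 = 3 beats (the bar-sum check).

1) 0.0ms=0b +634.921ms=2b
2) 634.921ms=2b +317.46ms=1b
Σ=3b of 3 (189bpm 3/8) — PASS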